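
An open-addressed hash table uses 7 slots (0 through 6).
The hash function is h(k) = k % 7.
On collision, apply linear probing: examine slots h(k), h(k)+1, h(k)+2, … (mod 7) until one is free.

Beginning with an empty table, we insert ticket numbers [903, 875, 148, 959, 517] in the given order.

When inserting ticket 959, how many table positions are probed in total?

4

Insert 903: h=0, slot 0 empty => index 0.
Insert 875: h=0, slot 0 occupied => index 1.
Insert 148: h=1, slot 1 occupied => index 2.
Insert 959: h=0, slots 0,1,2 occupied => index 3.
Insert 517: h=6, slot 6 empty => index 6.
Table: [903, 875, 148, 959, ., ., 517]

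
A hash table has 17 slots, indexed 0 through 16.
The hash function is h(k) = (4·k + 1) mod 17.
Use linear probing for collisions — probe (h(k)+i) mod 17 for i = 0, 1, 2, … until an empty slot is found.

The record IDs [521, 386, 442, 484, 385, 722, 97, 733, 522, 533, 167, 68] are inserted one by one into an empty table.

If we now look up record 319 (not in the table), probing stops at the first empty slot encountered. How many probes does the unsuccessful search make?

4

Insert 521: h=11, slot 11 empty -> index 11.
Insert 386: h=15, slot 15 empty -> index 15.
Insert 442: h=1, slot 1 empty -> index 1.
Insert 484: h=16, slot 16 empty -> index 16.
Insert 385: h=11, slot 11 occupied -> index 12.
Insert 722: h=16, slot 16 occupied -> index 0.
Insert 97: h=15, slots 15,16,0,1 occupied -> index 2.
Insert 733: h=9, slot 9 empty -> index 9.
Insert 522: h=15, slots 15,16,0,1,2 occupied -> index 3.
Insert 533: h=8, slot 8 empty -> index 8.
Insert 167: h=6, slot 6 empty -> index 6.
Insert 68: h=1, slots 1,2,3 occupied -> index 4.
Table: [722, 442, 97, 522, 68, ∅, 167, ∅, 533, 733, ∅, 521, 385, ∅, ∅, 386, 484]
Lookup 319: h=2, probe 2,3,4,5 → slot 5 empty, not found.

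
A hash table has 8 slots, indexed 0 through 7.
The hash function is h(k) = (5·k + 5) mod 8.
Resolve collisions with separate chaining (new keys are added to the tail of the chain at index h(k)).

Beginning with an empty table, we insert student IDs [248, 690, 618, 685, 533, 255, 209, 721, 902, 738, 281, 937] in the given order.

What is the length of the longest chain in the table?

4

248 → bucket 5
690 → bucket 7
618 → bucket 7 (collision)
685 → bucket 6
533 → bucket 6 (collision)
255 → bucket 0
209 → bucket 2
721 → bucket 2 (collision)
902 → bucket 3
738 → bucket 7 (collision)
281 → bucket 2 (collision)
937 → bucket 2 (collision)
Final buckets:
0: 255
1: .
2: 209 -> 721 -> 281 -> 937
3: 902
4: .
5: 248
6: 685 -> 533
7: 690 -> 618 -> 738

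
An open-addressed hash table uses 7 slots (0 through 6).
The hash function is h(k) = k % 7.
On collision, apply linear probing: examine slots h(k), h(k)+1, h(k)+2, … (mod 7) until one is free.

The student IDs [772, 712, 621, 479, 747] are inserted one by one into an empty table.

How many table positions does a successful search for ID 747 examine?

3

Insert 772: h=2, slot 2 empty → index 2.
Insert 712: h=5, slot 5 empty → index 5.
Insert 621: h=5, slot 5 occupied → index 6.
Insert 479: h=3, slot 3 empty → index 3.
Insert 747: h=5, slots 5,6 occupied → index 0.
Table: [747, ., 772, 479, ., 712, 621]
Lookup 747: h=5, probe 5,6,0 → found at 0.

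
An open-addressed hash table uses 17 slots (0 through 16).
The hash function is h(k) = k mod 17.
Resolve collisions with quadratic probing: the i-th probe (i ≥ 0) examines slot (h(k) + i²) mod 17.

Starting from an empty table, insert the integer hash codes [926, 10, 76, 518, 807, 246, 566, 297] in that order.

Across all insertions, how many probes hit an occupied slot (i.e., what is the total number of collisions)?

15

926 hashes to 8; slot 8 is free -> place at 8.
10 hashes to 10; slot 10 is free -> place at 10.
76 hashes to 8; 8 taken -> place at 9.
518 hashes to 8; 8,9 taken -> place at 12.
807 hashes to 8; 8,9,12 taken -> place at 0.
246 hashes to 8; 8,9,12,0 taken -> place at 7.
566 hashes to 5; slot 5 is free -> place at 5.
297 hashes to 8; 8,9,12,0,7 taken -> place at 16.
Table: [807, —, —, —, —, 566, —, 246, 926, 76, 10, —, 518, —, —, —, 297]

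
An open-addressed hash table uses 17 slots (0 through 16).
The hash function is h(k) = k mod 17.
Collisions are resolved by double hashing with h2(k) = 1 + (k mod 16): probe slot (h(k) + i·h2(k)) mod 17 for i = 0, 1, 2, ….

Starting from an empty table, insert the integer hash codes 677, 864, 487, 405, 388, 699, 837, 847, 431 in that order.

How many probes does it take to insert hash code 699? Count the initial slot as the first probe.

3

677 hashes to 14; slot 14 is free => place at 14.
864 hashes to 14, h2=1; 14 taken => place at 15.
487 hashes to 11; slot 11 is free => place at 11.
405 hashes to 14, h2=6; 14 taken => place at 3.
388 hashes to 14, h2=5; 14 taken => place at 2.
699 hashes to 2, h2=12; 2,14 taken => place at 9.
837 hashes to 4; slot 4 is free => place at 4.
847 hashes to 14, h2=16; 14 taken => place at 13.
431 hashes to 6; slot 6 is free => place at 6.
Table: [-, -, 388, 405, 837, -, 431, -, -, 699, -, 487, -, 847, 677, 864, -]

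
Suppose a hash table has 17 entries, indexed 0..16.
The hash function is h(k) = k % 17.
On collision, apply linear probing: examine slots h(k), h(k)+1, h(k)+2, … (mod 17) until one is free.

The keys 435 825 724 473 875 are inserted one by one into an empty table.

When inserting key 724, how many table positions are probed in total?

Insert 435: h=10, slot 10 empty → index 10.
Insert 825: h=9, slot 9 empty → index 9.
Insert 724: h=10, slot 10 occupied → index 11.
Insert 473: h=14, slot 14 empty → index 14.
Insert 875: h=8, slot 8 empty → index 8.
Table: [-, -, -, -, -, -, -, -, 875, 825, 435, 724, -, -, 473, -, -]

2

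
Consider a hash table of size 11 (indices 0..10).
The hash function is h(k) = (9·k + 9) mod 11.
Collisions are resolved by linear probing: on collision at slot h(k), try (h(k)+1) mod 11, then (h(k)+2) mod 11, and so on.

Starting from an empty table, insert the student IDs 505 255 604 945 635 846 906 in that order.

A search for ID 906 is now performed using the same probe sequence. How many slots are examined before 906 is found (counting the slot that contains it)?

6

505: h=0 -> slot 0
255: h=5 -> slot 5
604: h=0, probe 0,1 -> slot 1
945: h=0, probe 0,1,2 -> slot 2
635: h=4 -> slot 4
846: h=0, probe 0,1,2,3 -> slot 3
906: h=1, probe 1,2,3,4,5,6 -> slot 6
Table: [505, 604, 945, 846, 635, 255, 906, _, _, _, _]
Lookup 906: h=1, probe 1,2,3,4,5,6 → found at 6.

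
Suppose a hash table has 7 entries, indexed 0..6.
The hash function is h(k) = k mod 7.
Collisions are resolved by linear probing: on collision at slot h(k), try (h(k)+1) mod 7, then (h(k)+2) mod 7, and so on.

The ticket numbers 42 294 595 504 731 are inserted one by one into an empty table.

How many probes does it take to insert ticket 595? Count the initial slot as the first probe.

3

Insert 42: h=0, slot 0 empty → index 0.
Insert 294: h=0, slot 0 occupied → index 1.
Insert 595: h=0, slots 0,1 occupied → index 2.
Insert 504: h=0, slots 0,1,2 occupied → index 3.
Insert 731: h=3, slot 3 occupied → index 4.
Table: [42, 294, 595, 504, 731, -, -]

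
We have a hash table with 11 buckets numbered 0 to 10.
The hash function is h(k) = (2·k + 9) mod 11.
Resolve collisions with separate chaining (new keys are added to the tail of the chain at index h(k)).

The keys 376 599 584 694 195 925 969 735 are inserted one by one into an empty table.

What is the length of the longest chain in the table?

4

376 → bucket 2
599 → bucket 8
584 → bucket 0
694 → bucket 0 (collision)
195 → bucket 3
925 → bucket 0 (collision)
969 → bucket 0 (collision)
735 → bucket 5
Final buckets:
0: 584 -> 694 -> 925 -> 969
1: ∅
2: 376
3: 195
4: ∅
5: 735
6: ∅
7: ∅
8: 599
9: ∅
10: ∅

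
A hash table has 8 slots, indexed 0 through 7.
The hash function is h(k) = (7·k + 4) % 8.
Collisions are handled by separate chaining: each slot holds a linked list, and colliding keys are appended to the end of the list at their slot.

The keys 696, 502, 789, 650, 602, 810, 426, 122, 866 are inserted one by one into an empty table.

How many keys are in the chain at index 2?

696 -> bucket 4
502 -> bucket 6
789 -> bucket 7
650 -> bucket 2
602 -> bucket 2 (collision)
810 -> bucket 2 (collision)
426 -> bucket 2 (collision)
122 -> bucket 2 (collision)
866 -> bucket 2 (collision)
Final buckets:
0: _
1: _
2: 650 -> 602 -> 810 -> 426 -> 122 -> 866
3: _
4: 696
5: _
6: 502
7: 789

6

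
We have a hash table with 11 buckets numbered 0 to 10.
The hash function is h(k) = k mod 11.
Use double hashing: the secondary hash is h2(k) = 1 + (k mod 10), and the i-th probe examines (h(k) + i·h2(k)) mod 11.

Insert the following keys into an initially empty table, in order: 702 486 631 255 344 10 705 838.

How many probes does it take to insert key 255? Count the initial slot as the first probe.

702: h=9 => slot 9
486: h=2 => slot 2
631: h=4 => slot 4
255: h=2, h2=6, probe 2,8 => slot 8
344: h=3 => slot 3
10: h=10 => slot 10
705: h=1 => slot 1
838: h=2, h2=9, probe 2,0 => slot 0
Table: [838, 705, 486, 344, 631, ∅, ∅, ∅, 255, 702, 10]

2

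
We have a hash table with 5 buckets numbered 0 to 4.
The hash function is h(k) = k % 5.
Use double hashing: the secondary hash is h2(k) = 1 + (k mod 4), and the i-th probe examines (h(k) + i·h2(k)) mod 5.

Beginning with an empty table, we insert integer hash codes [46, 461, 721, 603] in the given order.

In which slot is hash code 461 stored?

Insert 46: h=1, slot 1 empty -> index 1.
Insert 461: h=1, h2=2, slot 1 occupied -> index 3.
Insert 721: h=1, h2=2, slots 1,3 occupied -> index 0.
Insert 603: h=3, h2=4, slot 3 occupied -> index 2.
Table: [721, 46, 603, 461, -]

3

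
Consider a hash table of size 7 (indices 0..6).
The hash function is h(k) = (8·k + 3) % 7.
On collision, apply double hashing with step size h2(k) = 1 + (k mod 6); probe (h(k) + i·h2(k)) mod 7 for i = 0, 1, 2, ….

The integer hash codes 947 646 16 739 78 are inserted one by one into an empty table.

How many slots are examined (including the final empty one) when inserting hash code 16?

3

947 hashes to 5; slot 5 is free => place at 5.
646 hashes to 5, h2=5; 5 taken => place at 3.
16 hashes to 5, h2=5; 5,3 taken => place at 1.
739 hashes to 0; slot 0 is free => place at 0.
78 hashes to 4; slot 4 is free => place at 4.
Table: [739, 16, ∅, 646, 78, 947, ∅]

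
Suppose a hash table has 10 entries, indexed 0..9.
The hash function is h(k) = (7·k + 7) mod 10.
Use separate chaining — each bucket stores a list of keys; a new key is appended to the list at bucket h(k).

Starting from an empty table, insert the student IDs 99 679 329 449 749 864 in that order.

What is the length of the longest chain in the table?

99 -> bucket 0
679 -> bucket 0 (collision)
329 -> bucket 0 (collision)
449 -> bucket 0 (collision)
749 -> bucket 0 (collision)
864 -> bucket 5
Final buckets:
0: 99 -> 679 -> 329 -> 449 -> 749
1: .
2: .
3: .
4: .
5: 864
6: .
7: .
8: .
9: .

5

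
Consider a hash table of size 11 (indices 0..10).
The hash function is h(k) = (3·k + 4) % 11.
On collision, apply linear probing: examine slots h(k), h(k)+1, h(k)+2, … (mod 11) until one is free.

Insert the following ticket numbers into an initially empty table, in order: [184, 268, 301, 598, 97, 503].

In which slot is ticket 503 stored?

Insert 184: h=6, slot 6 empty => index 6.
Insert 268: h=5, slot 5 empty => index 5.
Insert 301: h=5, slots 5,6 occupied => index 7.
Insert 598: h=5, slots 5,6,7 occupied => index 8.
Insert 97: h=9, slot 9 empty => index 9.
Insert 503: h=6, slots 6,7,8,9 occupied => index 10.
Table: [_, _, _, _, _, 268, 184, 301, 598, 97, 503]

10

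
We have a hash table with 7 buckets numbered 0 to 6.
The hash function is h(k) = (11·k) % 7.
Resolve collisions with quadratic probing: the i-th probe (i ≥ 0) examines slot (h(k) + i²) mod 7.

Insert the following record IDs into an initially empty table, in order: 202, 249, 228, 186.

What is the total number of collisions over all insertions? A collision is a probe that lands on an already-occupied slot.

5

Insert 202: h=3, slot 3 empty → index 3.
Insert 249: h=2, slot 2 empty → index 2.
Insert 228: h=2, slots 2,3 occupied → index 6.
Insert 186: h=2, slots 2,3,6 occupied → index 4.
Table: [_, _, 249, 202, 186, _, 228]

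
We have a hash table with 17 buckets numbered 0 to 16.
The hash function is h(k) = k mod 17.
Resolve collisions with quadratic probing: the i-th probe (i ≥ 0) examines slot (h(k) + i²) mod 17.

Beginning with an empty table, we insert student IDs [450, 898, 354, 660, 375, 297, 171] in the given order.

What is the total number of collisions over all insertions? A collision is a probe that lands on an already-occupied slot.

450 hashes to 8; slot 8 is free → place at 8.
898 hashes to 14; slot 14 is free → place at 14.
354 hashes to 14; 14 taken → place at 15.
660 hashes to 14; 14,15 taken → place at 1.
375 hashes to 1; 1 taken → place at 2.
297 hashes to 8; 8 taken → place at 9.
171 hashes to 1; 1,2 taken → place at 5.
Table: [—, 660, 375, —, —, 171, —, —, 450, 297, —, —, —, —, 898, 354, —]

7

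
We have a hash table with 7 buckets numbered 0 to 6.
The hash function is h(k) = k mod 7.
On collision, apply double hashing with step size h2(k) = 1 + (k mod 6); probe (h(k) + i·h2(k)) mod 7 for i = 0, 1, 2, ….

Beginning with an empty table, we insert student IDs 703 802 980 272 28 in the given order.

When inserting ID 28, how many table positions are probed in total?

2

703: h=3 => slot 3
802: h=4 => slot 4
980: h=0 => slot 0
272: h=6 => slot 6
28: h=0, h2=5, probe 0,5 => slot 5
Table: [980, —, —, 703, 802, 28, 272]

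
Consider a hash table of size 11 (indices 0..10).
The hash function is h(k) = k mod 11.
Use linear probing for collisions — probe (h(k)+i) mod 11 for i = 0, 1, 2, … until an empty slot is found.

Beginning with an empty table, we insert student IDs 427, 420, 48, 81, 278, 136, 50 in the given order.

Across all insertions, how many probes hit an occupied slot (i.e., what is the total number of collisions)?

4

427 hashes to 9; slot 9 is free => place at 9.
420 hashes to 2; slot 2 is free => place at 2.
48 hashes to 4; slot 4 is free => place at 4.
81 hashes to 4; 4 taken => place at 5.
278 hashes to 3; slot 3 is free => place at 3.
136 hashes to 4; 4,5 taken => place at 6.
50 hashes to 6; 6 taken => place at 7.
Table: [∅, ∅, 420, 278, 48, 81, 136, 50, ∅, 427, ∅]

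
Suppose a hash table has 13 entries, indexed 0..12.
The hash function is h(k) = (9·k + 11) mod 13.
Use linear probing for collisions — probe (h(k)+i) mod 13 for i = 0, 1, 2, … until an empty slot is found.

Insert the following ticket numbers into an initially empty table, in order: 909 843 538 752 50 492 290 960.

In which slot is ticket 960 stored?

11

909 hashes to 2; slot 2 is free -> place at 2.
843 hashes to 6; slot 6 is free -> place at 6.
538 hashes to 4; slot 4 is free -> place at 4.
752 hashes to 6; 6 taken -> place at 7.
50 hashes to 6; 6,7 taken -> place at 8.
492 hashes to 6; 6,7,8 taken -> place at 9.
290 hashes to 8; 8,9 taken -> place at 10.
960 hashes to 6; 6,7,8,9,10 taken -> place at 11.
Table: [—, —, 909, —, 538, —, 843, 752, 50, 492, 290, 960, —]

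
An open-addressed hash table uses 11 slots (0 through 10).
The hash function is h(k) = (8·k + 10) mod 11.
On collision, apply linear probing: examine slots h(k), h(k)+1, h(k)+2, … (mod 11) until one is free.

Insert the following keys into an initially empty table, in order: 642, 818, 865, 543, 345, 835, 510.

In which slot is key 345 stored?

Insert 642: h=9, slot 9 empty => index 9.
Insert 818: h=9, slot 9 occupied => index 10.
Insert 865: h=0, slot 0 empty => index 0.
Insert 543: h=9, slots 9,10,0 occupied => index 1.
Insert 345: h=9, slots 9,10,0,1 occupied => index 2.
Insert 835: h=2, slot 2 occupied => index 3.
Insert 510: h=9, slots 9,10,0,1,2,3 occupied => index 4.
Table: [865, 543, 345, 835, 510, ∅, ∅, ∅, ∅, 642, 818]

2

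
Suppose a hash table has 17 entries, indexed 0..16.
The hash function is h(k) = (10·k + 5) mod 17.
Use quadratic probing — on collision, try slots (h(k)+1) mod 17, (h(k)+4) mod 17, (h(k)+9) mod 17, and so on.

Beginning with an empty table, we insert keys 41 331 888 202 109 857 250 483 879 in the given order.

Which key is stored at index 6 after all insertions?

250

41 hashes to 7; slot 7 is free → place at 7.
331 hashes to 0; slot 0 is free → place at 0.
888 hashes to 11; slot 11 is free → place at 11.
202 hashes to 2; slot 2 is free → place at 2.
109 hashes to 7; 7 taken → place at 8.
857 hashes to 7; 7,8,11 taken → place at 16.
250 hashes to 6; slot 6 is free → place at 6.
483 hashes to 7; 7,8,11,16,6 taken → place at 15.
879 hashes to 6; 6,7 taken → place at 10.
Table: [331, ∅, 202, ∅, ∅, ∅, 250, 41, 109, ∅, 879, 888, ∅, ∅, ∅, 483, 857]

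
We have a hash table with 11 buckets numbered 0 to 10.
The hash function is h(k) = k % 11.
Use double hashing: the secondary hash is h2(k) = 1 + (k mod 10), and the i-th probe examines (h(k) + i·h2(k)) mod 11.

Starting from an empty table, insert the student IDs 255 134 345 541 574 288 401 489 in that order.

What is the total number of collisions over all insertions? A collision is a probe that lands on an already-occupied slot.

8

255 hashes to 2; slot 2 is free => place at 2.
134 hashes to 2, h2=5; 2 taken => place at 7.
345 hashes to 4; slot 4 is free => place at 4.
541 hashes to 2, h2=2; 2,4 taken => place at 6.
574 hashes to 2, h2=5; 2,7 taken => place at 1.
288 hashes to 2, h2=9; 2 taken => place at 0.
401 hashes to 5; slot 5 is free => place at 5.
489 hashes to 5, h2=10; 5,4 taken => place at 3.
Table: [288, 574, 255, 489, 345, 401, 541, 134, ., ., .]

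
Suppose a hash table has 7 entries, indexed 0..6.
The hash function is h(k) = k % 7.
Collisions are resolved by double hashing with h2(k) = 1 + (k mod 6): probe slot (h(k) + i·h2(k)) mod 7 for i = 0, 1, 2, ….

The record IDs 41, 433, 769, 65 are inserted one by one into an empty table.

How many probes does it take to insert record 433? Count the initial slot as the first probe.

41: h=6 → slot 6
433: h=6, h2=2, probe 6,1 → slot 1
769: h=6, h2=2, probe 6,1,3 → slot 3
65: h=2 → slot 2
Table: [∅, 433, 65, 769, ∅, ∅, 41]

2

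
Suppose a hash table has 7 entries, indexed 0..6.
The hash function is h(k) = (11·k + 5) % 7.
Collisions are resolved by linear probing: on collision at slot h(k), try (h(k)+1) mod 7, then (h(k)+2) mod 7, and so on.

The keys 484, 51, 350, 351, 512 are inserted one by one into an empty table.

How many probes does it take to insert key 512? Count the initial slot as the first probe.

3

Insert 484: h=2, slot 2 empty => index 2.
Insert 51: h=6, slot 6 empty => index 6.
Insert 350: h=5, slot 5 empty => index 5.
Insert 351: h=2, slot 2 occupied => index 3.
Insert 512: h=2, slots 2,3 occupied => index 4.
Table: [—, —, 484, 351, 512, 350, 51]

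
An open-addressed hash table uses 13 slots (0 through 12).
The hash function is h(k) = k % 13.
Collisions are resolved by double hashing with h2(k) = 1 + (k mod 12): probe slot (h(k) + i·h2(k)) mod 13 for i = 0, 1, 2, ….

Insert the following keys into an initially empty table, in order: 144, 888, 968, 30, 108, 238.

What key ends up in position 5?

108

Insert 144: h=1, slot 1 empty => index 1.
Insert 888: h=4, slot 4 empty => index 4.
Insert 968: h=6, slot 6 empty => index 6.
Insert 30: h=4, h2=7, slot 4 occupied => index 11.
Insert 108: h=4, h2=1, slot 4 occupied => index 5.
Insert 238: h=4, h2=11, slot 4 occupied => index 2.
Table: [., 144, 238, ., 888, 108, 968, ., ., ., ., 30, .]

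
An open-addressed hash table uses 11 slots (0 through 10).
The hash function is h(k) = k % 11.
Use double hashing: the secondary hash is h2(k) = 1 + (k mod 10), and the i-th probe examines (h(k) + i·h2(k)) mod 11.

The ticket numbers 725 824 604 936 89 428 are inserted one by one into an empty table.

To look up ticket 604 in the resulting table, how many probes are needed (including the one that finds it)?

3

Insert 725: h=10, slot 10 empty => index 10.
Insert 824: h=10, h2=5, slot 10 occupied => index 4.
Insert 604: h=10, h2=5, slots 10,4 occupied => index 9.
Insert 936: h=1, slot 1 empty => index 1.
Insert 89: h=1, h2=10, slot 1 occupied => index 0.
Insert 428: h=10, h2=9, slot 10 occupied => index 8.
Table: [89, 936, _, _, 824, _, _, _, 428, 604, 725]
Lookup 604: h=10, h2=5, probe 10,4,9 → found at 9.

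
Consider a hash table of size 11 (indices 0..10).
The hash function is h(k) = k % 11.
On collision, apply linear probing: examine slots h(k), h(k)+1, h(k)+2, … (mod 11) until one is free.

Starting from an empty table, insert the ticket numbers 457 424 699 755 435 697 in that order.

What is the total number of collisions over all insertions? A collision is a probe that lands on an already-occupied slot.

9

Insert 457: h=6, slot 6 empty → index 6.
Insert 424: h=6, slot 6 occupied → index 7.
Insert 699: h=6, slots 6,7 occupied → index 8.
Insert 755: h=7, slots 7,8 occupied → index 9.
Insert 435: h=6, slots 6,7,8,9 occupied → index 10.
Insert 697: h=4, slot 4 empty → index 4.
Table: [∅, ∅, ∅, ∅, 697, ∅, 457, 424, 699, 755, 435]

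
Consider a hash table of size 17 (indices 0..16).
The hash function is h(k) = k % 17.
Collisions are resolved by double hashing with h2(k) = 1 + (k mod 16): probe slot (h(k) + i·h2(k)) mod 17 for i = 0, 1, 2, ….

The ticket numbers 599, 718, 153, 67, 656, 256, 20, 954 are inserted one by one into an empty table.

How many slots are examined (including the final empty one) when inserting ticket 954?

2

599 hashes to 4; slot 4 is free -> place at 4.
718 hashes to 4, h2=15; 4 taken -> place at 2.
153 hashes to 0; slot 0 is free -> place at 0.
67 hashes to 16; slot 16 is free -> place at 16.
656 hashes to 10; slot 10 is free -> place at 10.
256 hashes to 1; slot 1 is free -> place at 1.
20 hashes to 3; slot 3 is free -> place at 3.
954 hashes to 2, h2=11; 2 taken -> place at 13.
Table: [153, 256, 718, 20, 599, —, —, —, —, —, 656, —, —, 954, —, —, 67]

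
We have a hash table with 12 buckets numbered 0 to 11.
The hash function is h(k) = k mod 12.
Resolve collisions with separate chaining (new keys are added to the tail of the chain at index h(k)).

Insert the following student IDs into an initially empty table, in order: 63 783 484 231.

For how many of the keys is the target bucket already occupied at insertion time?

2

63 → bucket 3
783 → bucket 3 (collision)
484 → bucket 4
231 → bucket 3 (collision)
Final buckets:
0: .
1: .
2: .
3: 63 -> 783 -> 231
4: 484
5: .
6: .
7: .
8: .
9: .
10: .
11: .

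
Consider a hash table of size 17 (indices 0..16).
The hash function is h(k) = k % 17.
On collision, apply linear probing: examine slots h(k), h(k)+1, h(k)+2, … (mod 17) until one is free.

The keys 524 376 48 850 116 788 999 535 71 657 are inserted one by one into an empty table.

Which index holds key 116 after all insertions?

524 hashes to 14; slot 14 is free → place at 14.
376 hashes to 2; slot 2 is free → place at 2.
48 hashes to 14; 14 taken → place at 15.
850 hashes to 0; slot 0 is free → place at 0.
116 hashes to 14; 14,15 taken → place at 16.
788 hashes to 6; slot 6 is free → place at 6.
999 hashes to 13; slot 13 is free → place at 13.
535 hashes to 8; slot 8 is free → place at 8.
71 hashes to 3; slot 3 is free → place at 3.
657 hashes to 11; slot 11 is free → place at 11.
Table: [850, —, 376, 71, —, —, 788, —, 535, —, —, 657, —, 999, 524, 48, 116]

16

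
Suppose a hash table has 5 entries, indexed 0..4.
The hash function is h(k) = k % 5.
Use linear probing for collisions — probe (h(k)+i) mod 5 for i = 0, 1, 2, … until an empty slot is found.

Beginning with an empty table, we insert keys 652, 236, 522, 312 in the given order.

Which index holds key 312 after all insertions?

Insert 652: h=2, slot 2 empty -> index 2.
Insert 236: h=1, slot 1 empty -> index 1.
Insert 522: h=2, slot 2 occupied -> index 3.
Insert 312: h=2, slots 2,3 occupied -> index 4.
Table: [-, 236, 652, 522, 312]

4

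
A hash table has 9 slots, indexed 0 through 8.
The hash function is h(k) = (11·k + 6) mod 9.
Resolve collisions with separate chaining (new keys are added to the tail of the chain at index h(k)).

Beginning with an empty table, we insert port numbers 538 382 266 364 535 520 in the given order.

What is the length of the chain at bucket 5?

Insert 538: h=2, bucket 2 empty → new chain.
Insert 382: h=5, bucket 5 empty → new chain.
Insert 266: h=7, bucket 7 empty → new chain.
Insert 364: h=5, bucket 5 nonempty → append to chain.
Insert 535: h=5, bucket 5 nonempty → append to chain.
Insert 520: h=2, bucket 2 nonempty → append to chain.
Final buckets:
0: -
1: -
2: 538 -> 520
3: -
4: -
5: 382 -> 364 -> 535
6: -
7: 266
8: -

3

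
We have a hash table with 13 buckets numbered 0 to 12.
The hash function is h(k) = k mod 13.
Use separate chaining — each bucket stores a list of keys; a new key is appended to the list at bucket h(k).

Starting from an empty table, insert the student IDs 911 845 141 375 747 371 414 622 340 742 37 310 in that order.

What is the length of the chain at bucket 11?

Insert 911: h=1, bucket 1 empty → new chain.
Insert 845: h=0, bucket 0 empty → new chain.
Insert 141: h=11, bucket 11 empty → new chain.
Insert 375: h=11, bucket 11 nonempty → append to chain.
Insert 747: h=6, bucket 6 empty → new chain.
Insert 371: h=7, bucket 7 empty → new chain.
Insert 414: h=11, bucket 11 nonempty → append to chain.
Insert 622: h=11, bucket 11 nonempty → append to chain.
Insert 340: h=2, bucket 2 empty → new chain.
Insert 742: h=1, bucket 1 nonempty → append to chain.
Insert 37: h=11, bucket 11 nonempty → append to chain.
Insert 310: h=11, bucket 11 nonempty → append to chain.
Final buckets:
0: 845
1: 911 -> 742
2: 340
3: _
4: _
5: _
6: 747
7: 371
8: _
9: _
10: _
11: 141 -> 375 -> 414 -> 622 -> 37 -> 310
12: _

6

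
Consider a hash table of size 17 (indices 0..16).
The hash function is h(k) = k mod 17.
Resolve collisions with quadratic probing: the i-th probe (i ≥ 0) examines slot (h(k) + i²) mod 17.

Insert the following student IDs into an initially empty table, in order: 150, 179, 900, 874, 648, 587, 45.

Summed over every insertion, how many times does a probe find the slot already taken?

1

150 hashes to 14; slot 14 is free -> place at 14.
179 hashes to 9; slot 9 is free -> place at 9.
900 hashes to 16; slot 16 is free -> place at 16.
874 hashes to 7; slot 7 is free -> place at 7.
648 hashes to 2; slot 2 is free -> place at 2.
587 hashes to 9; 9 taken -> place at 10.
45 hashes to 11; slot 11 is free -> place at 11.
Table: [., ., 648, ., ., ., ., 874, ., 179, 587, 45, ., ., 150, ., 900]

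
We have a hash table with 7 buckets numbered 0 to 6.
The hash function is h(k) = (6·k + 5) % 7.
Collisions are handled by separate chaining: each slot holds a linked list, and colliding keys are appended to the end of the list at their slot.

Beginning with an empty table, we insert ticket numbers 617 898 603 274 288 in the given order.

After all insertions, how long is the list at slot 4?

4

617 → bucket 4
898 → bucket 3
603 → bucket 4 (collision)
274 → bucket 4 (collision)
288 → bucket 4 (collision)
Final buckets:
0: ∅
1: ∅
2: ∅
3: 898
4: 617 -> 603 -> 274 -> 288
5: ∅
6: ∅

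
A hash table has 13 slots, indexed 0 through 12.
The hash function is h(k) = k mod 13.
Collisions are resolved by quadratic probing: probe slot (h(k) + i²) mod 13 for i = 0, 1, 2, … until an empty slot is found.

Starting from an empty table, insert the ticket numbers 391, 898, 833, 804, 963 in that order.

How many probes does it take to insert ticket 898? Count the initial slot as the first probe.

391 hashes to 1; slot 1 is free → place at 1.
898 hashes to 1; 1 taken → place at 2.
833 hashes to 1; 1,2 taken → place at 5.
804 hashes to 11; slot 11 is free → place at 11.
963 hashes to 1; 1,2,5 taken → place at 10.
Table: [-, 391, 898, -, -, 833, -, -, -, -, 963, 804, -]

2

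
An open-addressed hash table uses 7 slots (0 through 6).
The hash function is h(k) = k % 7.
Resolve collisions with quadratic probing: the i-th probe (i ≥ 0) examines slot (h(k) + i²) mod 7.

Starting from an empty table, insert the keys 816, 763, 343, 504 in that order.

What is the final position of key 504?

816 hashes to 4; slot 4 is free -> place at 4.
763 hashes to 0; slot 0 is free -> place at 0.
343 hashes to 0; 0 taken -> place at 1.
504 hashes to 0; 0,1,4 taken -> place at 2.
Table: [763, 343, 504, ., 816, ., .]

2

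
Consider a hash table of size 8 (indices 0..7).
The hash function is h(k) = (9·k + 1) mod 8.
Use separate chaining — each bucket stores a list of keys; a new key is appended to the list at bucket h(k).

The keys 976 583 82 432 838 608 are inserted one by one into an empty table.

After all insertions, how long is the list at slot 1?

3

Insert 976: h=1, bucket 1 empty -> new chain.
Insert 583: h=0, bucket 0 empty -> new chain.
Insert 82: h=3, bucket 3 empty -> new chain.
Insert 432: h=1, bucket 1 nonempty -> append to chain.
Insert 838: h=7, bucket 7 empty -> new chain.
Insert 608: h=1, bucket 1 nonempty -> append to chain.
Final buckets:
0: 583
1: 976 -> 432 -> 608
2: —
3: 82
4: —
5: —
6: —
7: 838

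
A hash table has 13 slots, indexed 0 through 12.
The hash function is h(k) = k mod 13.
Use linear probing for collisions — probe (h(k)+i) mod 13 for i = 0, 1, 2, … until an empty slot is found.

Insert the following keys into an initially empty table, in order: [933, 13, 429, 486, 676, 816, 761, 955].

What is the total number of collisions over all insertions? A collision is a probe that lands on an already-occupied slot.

933 hashes to 10; slot 10 is free => place at 10.
13 hashes to 0; slot 0 is free => place at 0.
429 hashes to 0; 0 taken => place at 1.
486 hashes to 5; slot 5 is free => place at 5.
676 hashes to 0; 0,1 taken => place at 2.
816 hashes to 10; 10 taken => place at 11.
761 hashes to 7; slot 7 is free => place at 7.
955 hashes to 6; slot 6 is free => place at 6.
Table: [13, 429, 676, _, _, 486, 955, 761, _, _, 933, 816, _]

4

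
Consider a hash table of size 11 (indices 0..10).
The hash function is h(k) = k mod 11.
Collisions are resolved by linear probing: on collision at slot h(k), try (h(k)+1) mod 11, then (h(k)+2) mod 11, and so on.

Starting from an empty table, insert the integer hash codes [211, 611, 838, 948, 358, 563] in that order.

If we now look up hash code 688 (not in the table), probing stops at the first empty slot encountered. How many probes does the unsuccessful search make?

3

Insert 211: h=2, slot 2 empty → index 2.
Insert 611: h=6, slot 6 empty → index 6.
Insert 838: h=2, slot 2 occupied → index 3.
Insert 948: h=2, slots 2,3 occupied → index 4.
Insert 358: h=6, slot 6 occupied → index 7.
Insert 563: h=2, slots 2,3,4 occupied → index 5.
Table: [—, —, 211, 838, 948, 563, 611, 358, —, —, —]
Lookup 688: h=6, probe 6,7,8 → slot 8 empty, not found.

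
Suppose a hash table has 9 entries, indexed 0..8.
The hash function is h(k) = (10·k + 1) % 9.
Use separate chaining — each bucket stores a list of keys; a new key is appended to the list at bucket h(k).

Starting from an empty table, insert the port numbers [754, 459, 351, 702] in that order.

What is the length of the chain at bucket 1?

3

754 → bucket 8
459 → bucket 1
351 → bucket 1 (collision)
702 → bucket 1 (collision)
Final buckets:
0: -
1: 459 -> 351 -> 702
2: -
3: -
4: -
5: -
6: -
7: -
8: 754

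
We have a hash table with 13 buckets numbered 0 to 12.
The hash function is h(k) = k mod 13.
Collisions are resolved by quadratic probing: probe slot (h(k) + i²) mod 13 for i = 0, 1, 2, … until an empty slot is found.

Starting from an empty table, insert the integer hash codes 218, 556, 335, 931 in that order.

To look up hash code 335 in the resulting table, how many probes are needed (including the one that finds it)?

218: h=10 => slot 10
556: h=10, probe 10,11 => slot 11
335: h=10, probe 10,11,1 => slot 1
931: h=8 => slot 8
Table: [., 335, ., ., ., ., ., ., 931, ., 218, 556, .]
Lookup 335: h=10, probe 10,11,1 → found at 1.

3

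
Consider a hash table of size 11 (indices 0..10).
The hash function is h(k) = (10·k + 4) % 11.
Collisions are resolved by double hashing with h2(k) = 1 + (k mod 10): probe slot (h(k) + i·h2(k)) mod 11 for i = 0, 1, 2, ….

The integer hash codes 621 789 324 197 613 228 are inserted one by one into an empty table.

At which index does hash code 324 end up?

4

Insert 621: h=10, slot 10 empty → index 10.
Insert 789: h=7, slot 7 empty → index 7.
Insert 324: h=10, h2=5, slot 10 occupied → index 4.
Insert 197: h=5, slot 5 empty → index 5.
Insert 613: h=7, h2=4, slot 7 occupied → index 0.
Insert 228: h=7, h2=9, slots 7,5 occupied → index 3.
Table: [613, _, _, 228, 324, 197, _, 789, _, _, 621]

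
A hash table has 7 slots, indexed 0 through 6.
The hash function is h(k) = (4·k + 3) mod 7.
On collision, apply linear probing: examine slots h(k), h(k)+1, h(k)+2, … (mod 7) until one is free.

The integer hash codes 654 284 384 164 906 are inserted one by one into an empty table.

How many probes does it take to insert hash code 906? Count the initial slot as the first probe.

654: h=1 → slot 1
284: h=5 → slot 5
384: h=6 → slot 6
164: h=1, probe 1,2 → slot 2
906: h=1, probe 1,2,3 → slot 3
Table: [_, 654, 164, 906, _, 284, 384]

3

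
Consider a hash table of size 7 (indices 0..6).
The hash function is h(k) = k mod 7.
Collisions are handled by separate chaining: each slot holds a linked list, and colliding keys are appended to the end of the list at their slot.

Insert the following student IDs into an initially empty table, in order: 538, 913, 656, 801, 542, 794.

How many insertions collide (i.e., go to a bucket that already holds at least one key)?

538 → bucket 6
913 → bucket 3
656 → bucket 5
801 → bucket 3 (collision)
542 → bucket 3 (collision)
794 → bucket 3 (collision)
Final buckets:
0: _
1: _
2: _
3: 913 -> 801 -> 542 -> 794
4: _
5: 656
6: 538

3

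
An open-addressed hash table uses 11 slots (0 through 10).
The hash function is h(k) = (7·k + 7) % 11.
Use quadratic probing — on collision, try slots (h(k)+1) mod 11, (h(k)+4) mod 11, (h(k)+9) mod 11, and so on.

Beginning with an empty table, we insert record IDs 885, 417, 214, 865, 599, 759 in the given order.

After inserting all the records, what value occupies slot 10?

214

885 hashes to 9; slot 9 is free => place at 9.
417 hashes to 0; slot 0 is free => place at 0.
214 hashes to 9; 9 taken => place at 10.
865 hashes to 1; slot 1 is free => place at 1.
599 hashes to 9; 9,10 taken => place at 2.
759 hashes to 7; slot 7 is free => place at 7.
Table: [417, 865, 599, _, _, _, _, 759, _, 885, 214]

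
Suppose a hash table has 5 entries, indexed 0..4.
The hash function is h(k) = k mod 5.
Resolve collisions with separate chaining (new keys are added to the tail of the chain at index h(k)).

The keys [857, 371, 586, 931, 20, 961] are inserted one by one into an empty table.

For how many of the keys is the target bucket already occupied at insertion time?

3

Insert 857: h=2, bucket 2 empty -> new chain.
Insert 371: h=1, bucket 1 empty -> new chain.
Insert 586: h=1, bucket 1 nonempty -> append to chain.
Insert 931: h=1, bucket 1 nonempty -> append to chain.
Insert 20: h=0, bucket 0 empty -> new chain.
Insert 961: h=1, bucket 1 nonempty -> append to chain.
Final buckets:
0: 20
1: 371 -> 586 -> 931 -> 961
2: 857
3: .
4: .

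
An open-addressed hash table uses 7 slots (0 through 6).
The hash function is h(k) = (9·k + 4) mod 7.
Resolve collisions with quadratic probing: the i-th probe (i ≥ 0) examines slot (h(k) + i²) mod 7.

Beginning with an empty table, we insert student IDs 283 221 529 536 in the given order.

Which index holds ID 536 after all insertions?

2

Insert 283: h=3, slot 3 empty -> index 3.
Insert 221: h=5, slot 5 empty -> index 5.
Insert 529: h=5, slot 5 occupied -> index 6.
Insert 536: h=5, slots 5,6 occupied -> index 2.
Table: [_, _, 536, 283, _, 221, 529]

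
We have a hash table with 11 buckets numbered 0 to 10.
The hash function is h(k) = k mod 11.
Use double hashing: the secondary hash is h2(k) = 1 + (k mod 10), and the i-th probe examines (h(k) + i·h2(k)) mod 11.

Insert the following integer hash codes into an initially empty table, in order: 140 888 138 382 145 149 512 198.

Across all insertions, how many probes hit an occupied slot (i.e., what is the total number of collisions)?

140: h=8 => slot 8
888: h=8, h2=9, probe 8,6 => slot 6
138: h=6, h2=9, probe 6,4 => slot 4
382: h=8, h2=3, probe 8,0 => slot 0
145: h=2 => slot 2
149: h=6, h2=10, probe 6,5 => slot 5
512: h=6, h2=3, probe 6,9 => slot 9
198: h=0, h2=9, probe 0,9,7 => slot 7
Table: [382, —, 145, —, 138, 149, 888, 198, 140, 512, —]

7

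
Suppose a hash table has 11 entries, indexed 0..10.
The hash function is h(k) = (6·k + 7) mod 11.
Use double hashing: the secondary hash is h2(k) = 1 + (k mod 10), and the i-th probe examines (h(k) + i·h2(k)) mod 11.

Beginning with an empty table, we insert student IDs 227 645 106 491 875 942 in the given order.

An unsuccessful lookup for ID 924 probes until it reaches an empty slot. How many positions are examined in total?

227: h=5 -> slot 5
645: h=5, h2=6, probe 5,0 -> slot 0
106: h=5, h2=7, probe 5,1 -> slot 1
491: h=5, h2=2, probe 5,7 -> slot 7
875: h=10 -> slot 10
942: h=5, h2=3, probe 5,8 -> slot 8
Table: [645, 106, ., ., ., 227, ., 491, 942, ., 875]
Lookup 924: h=7, h2=5, probe 7,1,6 → slot 6 empty, not found.

3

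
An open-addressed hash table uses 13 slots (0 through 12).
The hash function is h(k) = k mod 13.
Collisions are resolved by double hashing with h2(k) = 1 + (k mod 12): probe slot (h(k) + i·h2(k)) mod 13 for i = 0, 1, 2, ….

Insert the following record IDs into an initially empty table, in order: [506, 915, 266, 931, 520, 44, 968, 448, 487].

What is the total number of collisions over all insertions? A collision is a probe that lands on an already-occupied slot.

5

Insert 506: h=12, slot 12 empty → index 12.
Insert 915: h=5, slot 5 empty → index 5.
Insert 266: h=6, slot 6 empty → index 6.
Insert 931: h=8, slot 8 empty → index 8.
Insert 520: h=0, slot 0 empty → index 0.
Insert 44: h=5, h2=9, slot 5 occupied → index 1.
Insert 968: h=6, h2=9, slot 6 occupied → index 2.
Insert 448: h=6, h2=5, slot 6 occupied → index 11.
Insert 487: h=6, h2=8, slots 6,1 occupied → index 9.
Table: [520, 44, 968, ., ., 915, 266, ., 931, 487, ., 448, 506]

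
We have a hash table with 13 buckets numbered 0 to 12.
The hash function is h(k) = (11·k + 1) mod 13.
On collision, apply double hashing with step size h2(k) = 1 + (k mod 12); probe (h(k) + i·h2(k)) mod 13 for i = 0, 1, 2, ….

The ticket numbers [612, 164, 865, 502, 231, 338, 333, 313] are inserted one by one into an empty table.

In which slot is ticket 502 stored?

612: h=12 => slot 12
164: h=11 => slot 11
865: h=0 => slot 0
502: h=11, h2=11, probe 11,9 => slot 9
231: h=7 => slot 7
338: h=1 => slot 1
333: h=11, h2=10, probe 11,8 => slot 8
313: h=12, h2=2, probe 12,1,3 => slot 3
Table: [865, 338, _, 313, _, _, _, 231, 333, 502, _, 164, 612]

9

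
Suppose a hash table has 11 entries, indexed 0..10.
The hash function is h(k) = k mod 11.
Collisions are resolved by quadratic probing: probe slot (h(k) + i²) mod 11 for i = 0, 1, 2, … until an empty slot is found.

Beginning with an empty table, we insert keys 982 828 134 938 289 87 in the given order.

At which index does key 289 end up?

1

982 hashes to 3; slot 3 is free => place at 3.
828 hashes to 3; 3 taken => place at 4.
134 hashes to 2; slot 2 is free => place at 2.
938 hashes to 3; 3,4 taken => place at 7.
289 hashes to 3; 3,4,7 taken => place at 1.
87 hashes to 10; slot 10 is free => place at 10.
Table: [-, 289, 134, 982, 828, -, -, 938, -, -, 87]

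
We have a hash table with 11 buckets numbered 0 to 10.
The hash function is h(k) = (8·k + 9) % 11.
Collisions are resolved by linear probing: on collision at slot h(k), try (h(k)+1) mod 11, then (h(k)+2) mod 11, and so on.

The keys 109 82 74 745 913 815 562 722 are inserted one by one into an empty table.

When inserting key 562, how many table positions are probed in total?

109 hashes to 1; slot 1 is free -> place at 1.
82 hashes to 5; slot 5 is free -> place at 5.
74 hashes to 7; slot 7 is free -> place at 7.
745 hashes to 7; 7 taken -> place at 8.
913 hashes to 9; slot 9 is free -> place at 9.
815 hashes to 6; slot 6 is free -> place at 6.
562 hashes to 6; 6,7,8,9 taken -> place at 10.
722 hashes to 10; 10 taken -> place at 0.
Table: [722, 109, _, _, _, 82, 815, 74, 745, 913, 562]

5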